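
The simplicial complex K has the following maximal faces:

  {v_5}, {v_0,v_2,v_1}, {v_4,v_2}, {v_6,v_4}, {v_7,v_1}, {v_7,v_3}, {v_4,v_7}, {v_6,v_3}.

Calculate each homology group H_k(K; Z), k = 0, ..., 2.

H_0 ≅ Z^2,  H_1 ≅ Z^2,  H_2 = 0.

We work with the vertex ordering v_0 < v_1 < v_2 < v_3 < v_4 < v_5 < v_6 < v_7. The simplices of K, each written with vertices in increasing order, are:

  0-simplices (8): [v_0], [v_1], [v_2], [v_3], [v_4], [v_5], [v_6], [v_7]
  1-simplices (9): [v_0,v_1], [v_0,v_2], [v_1,v_2], [v_1,v_7], [v_2,v_4], [v_3,v_6], [v_3,v_7], [v_4,v_6], [v_4,v_7]
  2-simplices (1): [v_0,v_1,v_2]

so the chain groups are C_0 ≅ Z^8, C_1 ≅ Z^9, C_2 ≅ Z^1.

The boundary map ∂_1: C_1 → C_0 maps an edge to its endpoints' difference, ∂[p,q] = q − p. For instance
  ∂[v_1,v_7] = [v_7] − [v_1].
This gives a 8×9 integer matrix of rank 6; reducing to Smith normal form yields diagonal entries (1,1,1,1,1,1).

The boundary map ∂_2: C_2 → C_1 maps a triangle to the signed sum of its edges. For instance
  ∂[v_0,v_1,v_2] = [v_1,v_2] − [v_0,v_2] + [v_0,v_1].
As a 9×1 matrix over Z this has rank 1, with invariant factors (1).

Reading off H_k = ker ∂_k / im ∂_{k+1}:

  H_0: rank C_0 − rank ∂_1 = 8 − 6 = 2, and the invariant factors of ∂_1 are all 1, so H_0 = Z^2.
  H_1: rank ker ∂_1 − rank ∂_2 = (9 − 6) − 1 = 2, and the invariant factors of ∂_2 are all 1, so H_1 = Z^2.
  H_2: rank ker ∂_2 − rank ∂_3 = (1 − 1) − 0 = 0, and there is no ∂_3, so H_2 = 0.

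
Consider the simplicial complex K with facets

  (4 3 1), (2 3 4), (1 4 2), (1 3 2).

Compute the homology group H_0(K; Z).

H_0 = Z.

Fix the vertex order 1 < 2 < 3 < 4 and write every simplex with vertices in increasing order. Then dim K = 2 and the simplices of K are:

  0-simplices (4): [1], [2], [3], [4]
  1-simplices (6): [1,2], [1,3], [1,4], [2,3], [2,4], [3,4]
  2-simplices (4): [1,2,3], [1,2,4], [1,3,4], [2,3,4]

giving chain groups C_0 ≅ Z^4, C_1 ≅ Z^6, C_2 ≅ Z^4.

The boundary map ∂_1: C_1 → C_0 is given by ∂[p,q] = [q] − [p]. For instance
  ∂[2,3] = [3] − [2].
As a 4×6 matrix over Z this has rank 3, with invariant factors (1,1,1).

Boundary ∂_2: C_2 → C_1 acts by ∂[p,q,r] = [q,r] − [p,r] + [p,q]. For instance
  ∂[2,3,4] = [3,4] − [2,4] + [2,3],
  ∂[1,3,4] = [3,4] − [1,4] + [1,3].
The 6×4 boundary matrix has rank 3 and Smith normal form diag(1,1,1).

From H_k ≅ ker(∂_k) / im(∂_{k+1}) we obtain:

  H_0: rank C_0 − rank ∂_1 = 4 − 3 = 1, and the invariant factors of ∂_1 are all 1, so H_0 ≅ Z.

(K is a triangulation of the 2-sphere S^2.)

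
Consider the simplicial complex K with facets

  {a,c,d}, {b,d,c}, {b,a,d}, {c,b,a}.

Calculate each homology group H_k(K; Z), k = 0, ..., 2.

K has 4 vertices, 6 edges, 4 triangles.
rank ∂_0 = 0, rank ∂_1 = 3 ⇒ b_0 = 4 − 0 − 3 = 1; all invariant factors of ∂_1 are 1 so no torsion. So H_0 = Z.
rank ∂_1 = 3, rank ∂_2 = 3 ⇒ b_1 = 6 − 3 − 3 = 0; all invariant factors of ∂_2 are 1 so no torsion. So H_1 = 0.
rank ∂_2 = 3, rank ∂_3 = 0 ⇒ b_2 = 4 − 3 − 0 = 1. So H_2 = Z.

H_0 ≅ Z,  H_1 = 0,  H_2 ≅ Z.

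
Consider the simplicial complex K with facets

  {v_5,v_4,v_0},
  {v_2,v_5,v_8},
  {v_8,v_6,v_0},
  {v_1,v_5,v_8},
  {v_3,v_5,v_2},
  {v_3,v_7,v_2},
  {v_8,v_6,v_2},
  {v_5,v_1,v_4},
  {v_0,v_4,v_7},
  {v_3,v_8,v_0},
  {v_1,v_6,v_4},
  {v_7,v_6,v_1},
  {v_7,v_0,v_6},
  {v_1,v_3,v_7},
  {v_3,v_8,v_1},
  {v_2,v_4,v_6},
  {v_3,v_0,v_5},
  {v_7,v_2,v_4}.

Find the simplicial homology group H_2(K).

We work with the vertex ordering v_0 < v_1 < v_2 < v_3 < v_4 < v_5 < v_6 < v_7 < v_8. The simplices of K, each written with vertices in increasing order, are:

  0-simplices (9): [v_0], [v_1], [v_2], [v_3], [v_4], [v_5], [v_6], [v_7], [v_8]
  1-simplices (27): (27 of them)
  2-simplices (18): (18 of them)

giving chain groups C_0 ≅ Z^9, C_1 ≅ Z^27, C_2 ≅ Z^18.

Boundary ∂_1: C_1 → C_0 is given by ∂[p,q] = [q] − [p]. For instance
  ∂[v_2,v_6] = [v_6] − [v_2].
This gives a 9×27 integer matrix of rank 8; reducing to Smith normal form yields diagonal entries (1,1,1,1,1,1,1,1).

∂_2: C_2 → C_1 acts by ∂[p,q,r] = [q,r] − [p,r] + [p,q]. For instance
  ∂[v_1,v_4,v_5] = [v_4,v_5] − [v_1,v_5] + [v_1,v_4],
  ∂[v_0,v_3,v_8] = [v_3,v_8] − [v_0,v_8] + [v_0,v_3].
The resulting 27×18 matrix has rank 18, and its Smith normal form has invariant factors (1,1,1,1,1,1,1,1,1,1,1,1,1,1,1,1,1,2).

Reading off H_k = ker ∂_k / im ∂_{k+1}:

  H_2: rank ker ∂_2 − rank ∂_3 = (18 − 18) − 0 = 0, and there is no ∂_3, so H_2 = 0.

H_2 = 0.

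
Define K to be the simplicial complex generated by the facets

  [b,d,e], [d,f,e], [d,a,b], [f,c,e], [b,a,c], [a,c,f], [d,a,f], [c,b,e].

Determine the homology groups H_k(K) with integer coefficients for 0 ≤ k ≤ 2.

Order the vertices as a < b < c < d < e < f. Listing each simplex with vertices in this order, K has dimension 2 with simplices:

  0-simplices (6): a, b, c, d, e, f
  1-simplices (12): ab, ac, ad, af, bc, bd, be, ce, cf, de, df, ef
  2-simplices (8): abc, abd, acf, adf, bce, bde, cef, def

giving chain groups C_0 ≅ Z^6, C_1 ≅ Z^12, C_2 ≅ Z^8.

∂_1: C_1 → C_0 sends each edge [p,q] (with p < q) to q − p.
The 6×12 boundary matrix has rank 5 and Smith normal form diag(1,1,1,1,1).

∂_2: C_2 → C_1 maps a triangle to the signed sum of its edges. For instance
  ∂cef = ef − cf + ce,
  ∂bde = de − be + bd.
As a 12×8 matrix over Z this has rank 7, with invariant factors (1,1,1,1,1,1,1).

Computing H_k = (kernel of ∂_k) / (image of ∂_{k+1}):

  H_0: rank C_0 − rank ∂_1 = 6 − 5 = 1, and the invariant factors of ∂_1 are all 1, so H_0 = Z.
  H_1: rank ker ∂_1 − rank ∂_2 = (12 − 5) − 7 = 0, and the invariant factors of ∂_2 are all 1, so H_1 = 0.
  H_2: rank ker ∂_2 − rank ∂_3 = (8 − 7) − 0 = 1, and there is no ∂_3, so H_2 = Z.

H_0 = Z,  H_1 = 0,  H_2 = Z.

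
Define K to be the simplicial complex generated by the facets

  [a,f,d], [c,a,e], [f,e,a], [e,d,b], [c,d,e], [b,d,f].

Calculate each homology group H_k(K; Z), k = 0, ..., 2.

Take the total order a < b < c < d < e < f on the vertex set. Then K (dimension 2) consists of the simplices:

  0-simplices (6): a, b, c, d, e, f
  1-simplices (12): ac, ad, ae, af, bd, be, bf, cd, ce, de, df, ef
  2-simplices (6): ace, adf, aef, bde, bdf, cde

so the chain groups are C_0 ≅ Z^6, C_1 ≅ Z^12, C_2 ≅ Z^6.

∂_1: C_1 → C_0 maps an edge to its endpoints' difference, ∂[p,q] = q − p.
The 6×12 boundary matrix has rank 5 and Smith normal form diag(1,1,1,1,1).

∂_2: C_2 → C_1 sends each 2-simplex [p,q,r] to [q,r] − [p,r] + [p,q]. For instance
  ∂bde = de − be + bd,
  ∂cde = de − ce + cd.
This gives a 12×6 integer matrix of rank 6; reducing to Smith normal form yields diagonal entries (1,1,1,1,1,1).

Now H_k = ker ∂_k / im ∂_{k+1}, so:

  H_0: rank C_0 − rank ∂_1 = 6 − 5 = 1, and the invariant factors of ∂_1 are all 1, so H_0 ≅ Z.
  H_1: rank ker ∂_1 − rank ∂_2 = (12 − 5) − 6 = 1, and the invariant factors of ∂_2 are all 1, so H_1 ≅ Z.
  H_2: rank ker ∂_2 − rank ∂_3 = (6 − 6) − 0 = 0, and there is no ∂_3, so H_2 ≅ 0.

H_0 ≅ Z,  H_1 ≅ Z,  H_2 = 0.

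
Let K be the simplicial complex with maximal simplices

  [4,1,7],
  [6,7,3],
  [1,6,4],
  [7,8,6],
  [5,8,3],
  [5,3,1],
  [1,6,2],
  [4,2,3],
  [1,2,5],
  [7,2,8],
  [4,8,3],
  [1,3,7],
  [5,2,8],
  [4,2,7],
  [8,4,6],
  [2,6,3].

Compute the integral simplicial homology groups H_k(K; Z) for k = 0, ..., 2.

H_0 ≅ Z,  H_1 ≅ Z^2,  H_2 ≅ Z.

Order the vertices as 1 < 2 < 3 < 4 < 5 < 6 < 7 < 8. Listing each simplex with vertices in this order, K has dimension 2 with simplices:

  0-simplices (8): [1], [2], [3], [4], [5], [6], [7], [8]
  1-simplices (24): (24 of them)
  2-simplices (16): [1,2,5], [1,2,6], [1,3,5], [1,3,7], [1,4,6], [1,4,7], [2,3,4], [2,3,6], [2,4,7], [2,5,8], [2,7,8], [3,4,8], [3,5,8], [3,6,7], [4,6,8], [6,7,8]

Hence C_0 ≅ Z^8, C_1 ≅ Z^24, C_2 ≅ Z^16.

Boundary ∂_1: C_1 → C_0 sends each edge [p,q] (with p < q) to q − p. For instance
  ∂[2,6] = [6] − [2].
As a 8×24 matrix over Z this has rank 7, with invariant factors (1,1,1,1,1,1,1).

The boundary map ∂_2: C_2 → C_1 acts by ∂[p,q,r] = [q,r] − [p,r] + [p,q]. For instance
  ∂[2,4,7] = [4,7] − [2,7] + [2,4],
  ∂[1,4,7] = [4,7] − [1,7] + [1,4].
This gives a 24×16 integer matrix of rank 15; reducing to Smith normal form yields diagonal entries (1,1,1,1,1,1,1,1,1,1,1,1,1,1,1).

From H_k ≅ ker(∂_k) / im(∂_{k+1}) we obtain:

  H_0: rank C_0 − rank ∂_1 = 8 − 7 = 1, and the invariant factors of ∂_1 are all 1, so H_0 ≅ Z.
  H_1: rank ker ∂_1 − rank ∂_2 = (24 − 7) − 15 = 2, and the invariant factors of ∂_2 are all 1, so H_1 ≅ Z^2.
  H_2: rank ker ∂_2 − rank ∂_3 = (16 − 15) − 0 = 1, and there is no ∂_3, so H_2 ≅ Z.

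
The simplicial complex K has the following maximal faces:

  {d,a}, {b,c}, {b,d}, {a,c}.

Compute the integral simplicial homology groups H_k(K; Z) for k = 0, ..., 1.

H_0 ≅ Z,  H_1 ≅ Z.

We work with the vertex ordering a < b < c < d. The simplices of K, each written with vertices in increasing order, are:

  0-simplices (4): a, b, c, d
  1-simplices (4): ac, ad, bc, bd

giving chain groups C_0 ≅ Z^4, C_1 ≅ Z^4.

Boundary ∂_1: C_1 → C_0 maps an edge to its endpoints' difference, ∂[p,q] = q − p. For instance
  ∂bc = c − b.
This gives a 4×4 integer matrix of rank 3; reducing to Smith normal form yields diagonal entries (1,1,1).

Reading off H_k = ker ∂_k / im ∂_{k+1}:

  H_0: rank C_0 − rank ∂_1 = 4 − 3 = 1, and the invariant factors of ∂_1 are all 1, so H_0 ≅ Z.
  H_1: rank ker ∂_1 − rank ∂_2 = (4 − 3) − 0 = 1, and there is no ∂_2, so H_1 ≅ Z.

(K is a triangulation of the circle S^1.)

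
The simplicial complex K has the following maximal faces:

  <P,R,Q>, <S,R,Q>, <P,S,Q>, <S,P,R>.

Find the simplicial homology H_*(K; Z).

We work with the vertex ordering P < Q < R < S. The simplices of K, each written with vertices in increasing order, are:

  0-simplices (4): P, Q, R, S
  1-simplices (6): PQ, PR, PS, QR, QS, RS
  2-simplices (4): PQR, PQS, PRS, QRS

giving chain groups C_0 ≅ Z^4, C_1 ≅ Z^6, C_2 ≅ Z^4.

Boundary ∂_1: C_1 → C_0 maps an edge to its endpoints' difference, ∂[p,q] = q − p. For instance
  ∂QS = S − Q.
The resulting 4×6 matrix has rank 3, and its Smith normal form has invariant factors (1,1,1).

The boundary map ∂_2: C_2 → C_1 maps a triangle to the signed sum of its edges. For instance
  ∂PQS = QS − PS + PQ,
  ∂PQR = QR − PR + PQ.
The 6×4 boundary matrix has rank 3 and Smith normal form diag(1,1,1).

Computing H_k = (kernel of ∂_k) / (image of ∂_{k+1}):

  H_0: rank C_0 − rank ∂_1 = 4 − 3 = 1, and the invariant factors of ∂_1 are all 1, so H_0 ≅ Z.
  H_1: rank ker ∂_1 − rank ∂_2 = (6 − 3) − 3 = 0, and the invariant factors of ∂_2 are all 1, so H_1 ≅ 0.
  H_2: rank ker ∂_2 − rank ∂_3 = (4 − 3) − 0 = 1, and there is no ∂_3, so H_2 ≅ Z.

(K is a triangulation of the 2-sphere S^2.)

H_0 ≅ Z,  H_1 = 0,  H_2 ≅ Z.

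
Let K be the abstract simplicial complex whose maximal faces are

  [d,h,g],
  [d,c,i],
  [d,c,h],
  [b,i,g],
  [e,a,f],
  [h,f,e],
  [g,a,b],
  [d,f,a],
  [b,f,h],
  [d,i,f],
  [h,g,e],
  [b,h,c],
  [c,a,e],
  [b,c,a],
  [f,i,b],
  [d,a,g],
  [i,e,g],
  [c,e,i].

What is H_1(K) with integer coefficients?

Order the vertices as a < b < c < d < e < f < g < h < i. Listing each simplex with vertices in this order, K has dimension 2 with simplices:

  0-simplices (9): a, b, c, d, e, f, g, h, i
  1-simplices (27): ab, ac, ad, ae, af, ag, bc, bf, bg, bh, bi, cd, ce, ch, ci, df, dg, dh, di, ef, eg, eh, ei, fh, fi, gh, gi
  2-simplices (18): abc, abg, ace, adf, adg, aef, bch, bfh, bfi, bgi, cdh, cdi, cei, dfi, dgh, efh, egh, egi

giving chain groups C_0 ≅ Z^9, C_1 ≅ Z^27, C_2 ≅ Z^18.

∂_1: C_1 → C_0 is given by ∂[p,q] = [q] − [p].
The 9×27 boundary matrix has rank 8 and Smith normal form diag(1,1,1,1,1,1,1,1).

∂_2: C_2 → C_1 acts by ∂[p,q,r] = [q,r] − [p,r] + [p,q]. For instance
  ∂aef = ef − af + ae,
  ∂cei = ei − ci + ce.
The 27×18 boundary matrix has rank 17 and Smith normal form diag(1,1,1,1,1,1,1,1,1,1,1,1,1,1,1,1,1).

Now H_k = ker ∂_k / im ∂_{k+1}, so:

  H_1: rank ker ∂_1 − rank ∂_2 = (27 − 8) − 17 = 2, and the invariant factors of ∂_2 are all 1, so H_1 ≅ Z^2.

H_1 ≅ Z^2.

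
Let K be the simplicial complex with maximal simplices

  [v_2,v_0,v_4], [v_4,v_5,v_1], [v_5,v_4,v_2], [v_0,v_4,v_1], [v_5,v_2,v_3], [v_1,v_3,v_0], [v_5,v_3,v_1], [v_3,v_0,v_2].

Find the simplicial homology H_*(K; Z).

Fix the vertex order v_0 < v_1 < v_2 < v_3 < v_4 < v_5 and write every simplex with vertices in increasing order. Then dim K = 2 and the simplices of K are:

  0-simplices (6): [v_0], [v_1], [v_2], [v_3], [v_4], [v_5]
  1-simplices (12): [v_0,v_1], [v_0,v_2], [v_0,v_3], [v_0,v_4], [v_1,v_3], [v_1,v_4], [v_1,v_5], [v_2,v_3], [v_2,v_4], [v_2,v_5], [v_3,v_5], [v_4,v_5]
  2-simplices (8): [v_0,v_1,v_3], [v_0,v_1,v_4], [v_0,v_2,v_3], [v_0,v_2,v_4], [v_1,v_3,v_5], [v_1,v_4,v_5], [v_2,v_3,v_5], [v_2,v_4,v_5]

so the chain groups are C_0 ≅ Z^6, C_1 ≅ Z^12, C_2 ≅ Z^8.

∂_1: C_1 → C_0 is given by ∂[p,q] = [q] − [p]. For instance
  ∂[v_4,v_5] = [v_5] − [v_4].
The 6×12 boundary matrix has rank 5 and Smith normal form diag(1,1,1,1,1).

∂_2: C_2 → C_1 maps a triangle to the signed sum of its edges. For instance
  ∂[v_0,v_1,v_4] = [v_1,v_4] − [v_0,v_4] + [v_0,v_1],
  ∂[v_0,v_1,v_3] = [v_1,v_3] − [v_0,v_3] + [v_0,v_1].
The resulting 12×8 matrix has rank 7, and its Smith normal form has invariant factors (1,1,1,1,1,1,1).

Reading off H_k = ker ∂_k / im ∂_{k+1}:

  H_0: rank C_0 − rank ∂_1 = 6 − 5 = 1, and the invariant factors of ∂_1 are all 1, so H_0 = Z.
  H_1: rank ker ∂_1 − rank ∂_2 = (12 − 5) − 7 = 0, and the invariant factors of ∂_2 are all 1, so H_1 = 0.
  H_2: rank ker ∂_2 − rank ∂_3 = (8 − 7) − 0 = 1, and there is no ∂_3, so H_2 = Z.

As a check, the Euler characteristic is 6 − 12 + 8 = 2, which agrees with 1 − 0 + 1 = 2.

H_0 = Z,  H_1 = 0,  H_2 = Z.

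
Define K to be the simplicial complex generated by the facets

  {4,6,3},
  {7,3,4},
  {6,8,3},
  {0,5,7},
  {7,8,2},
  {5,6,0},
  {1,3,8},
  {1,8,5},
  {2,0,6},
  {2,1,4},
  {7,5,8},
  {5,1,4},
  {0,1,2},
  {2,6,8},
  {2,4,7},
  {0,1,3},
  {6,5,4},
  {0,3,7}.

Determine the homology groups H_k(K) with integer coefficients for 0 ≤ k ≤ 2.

Take the total order 0 < 1 < 2 < 3 < 4 < 5 < 6 < 7 < 8 on the vertex set. Then K (dimension 2) consists of the simplices:

  0-simplices (9): [0], [1], [2], [3], [4], [5], [6], [7], [8]
  1-simplices (27): (27 of them)
  2-simplices (18): [0,1,2], [0,1,3], [0,2,6], [0,3,7], [0,5,6], [0,5,7], [1,2,4], [1,3,8], [1,4,5], [1,5,8], [2,4,7], [2,6,8], [2,7,8], [3,4,6], [3,4,7], [3,6,8], [4,5,6], [5,7,8]

giving chain groups C_0 ≅ Z^9, C_1 ≅ Z^27, C_2 ≅ Z^18.

The boundary map ∂_1: C_1 → C_0 maps an edge to its endpoints' difference, ∂[p,q] = q − p. For instance
  ∂[6,8] = [8] − [6].
The 9×27 boundary matrix has rank 8 and Smith normal form diag(1,1,1,1,1,1,1,1).

Boundary ∂_2: C_2 → C_1 maps a triangle to the signed sum of its edges. For instance
  ∂[0,3,7] = [3,7] − [0,7] + [0,3],
  ∂[1,2,4] = [2,4] − [1,4] + [1,2].
As a 27×18 matrix over Z this has rank 17, with invariant factors (1,1,1,1,1,1,1,1,1,1,1,1,1,1,1,1,1).

Now H_k = ker ∂_k / im ∂_{k+1}, so:

  H_0: rank C_0 − rank ∂_1 = 9 − 8 = 1, and the invariant factors of ∂_1 are all 1, so H_0 = Z.
  H_1: rank ker ∂_1 − rank ∂_2 = (27 − 8) − 17 = 2, and the invariant factors of ∂_2 are all 1, so H_1 = Z^2.
  H_2: rank ker ∂_2 − rank ∂_3 = (18 − 17) − 0 = 1, and there is no ∂_3, so H_2 = Z.

As a check, the Euler characteristic is 9 − 27 + 18 = 0, which agrees with 1 − 2 + 1 = 0.

H_0 = Z,  H_1 = Z^2,  H_2 = Z.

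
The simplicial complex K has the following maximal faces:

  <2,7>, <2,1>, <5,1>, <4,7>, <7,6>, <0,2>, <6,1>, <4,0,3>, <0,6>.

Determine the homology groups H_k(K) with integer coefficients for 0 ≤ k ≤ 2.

H_0 ≅ Z,  H_1 ≅ Z^3,  H_2 = 0.

Order the vertices as 0 < 1 < 2 < 3 < 4 < 5 < 6 < 7. Listing each simplex with vertices in this order, K has dimension 2 with simplices:

  0-simplices (8): [0], [1], [2], [3], [4], [5], [6], [7]
  1-simplices (11): [0,2], [0,3], [0,4], [0,6], [1,2], [1,5], [1,6], [2,7], [3,4], [4,7], [6,7]
  2-simplices (1): [0,3,4]

Hence C_0 ≅ Z^8, C_1 ≅ Z^11, C_2 ≅ Z^1.

∂_1: C_1 → C_0 is given by ∂[p,q] = [q] − [p]. For instance
  ∂[0,3] = [3] − [0].
The resulting 8×11 matrix has rank 7, and its Smith normal form has invariant factors (1,1,1,1,1,1,1).

∂_2: C_2 → C_1 acts by ∂[p,q,r] = [q,r] − [p,r] + [p,q]. For instance
  ∂[0,3,4] = [3,4] − [0,4] + [0,3].
As a 11×1 matrix over Z this has rank 1, with invariant factors (1).

From H_k ≅ ker(∂_k) / im(∂_{k+1}) we obtain:

  H_0: rank C_0 − rank ∂_1 = 8 − 7 = 1, and the invariant factors of ∂_1 are all 1, so H_0 = Z.
  H_1: rank ker ∂_1 − rank ∂_2 = (11 − 7) − 1 = 3, and the invariant factors of ∂_2 are all 1, so H_1 = Z^3.
  H_2: rank ker ∂_2 − rank ∂_3 = (1 − 1) − 0 = 0, and there is no ∂_3, so H_2 = 0.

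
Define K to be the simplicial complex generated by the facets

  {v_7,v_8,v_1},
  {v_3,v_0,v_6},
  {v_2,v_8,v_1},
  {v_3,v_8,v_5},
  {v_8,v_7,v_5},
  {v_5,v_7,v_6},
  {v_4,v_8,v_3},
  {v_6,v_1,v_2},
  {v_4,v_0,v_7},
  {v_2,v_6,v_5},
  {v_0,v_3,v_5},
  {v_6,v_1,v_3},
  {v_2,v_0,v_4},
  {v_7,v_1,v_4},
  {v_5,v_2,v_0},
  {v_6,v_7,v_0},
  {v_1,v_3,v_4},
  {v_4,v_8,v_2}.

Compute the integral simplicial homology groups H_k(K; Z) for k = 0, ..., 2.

H_0 ≅ Z,  H_1 ≅ Z ⊕ Z/2Z,  H_2 = 0.

Fix the vertex order v_0 < v_1 < v_2 < v_3 < v_4 < v_5 < v_6 < v_7 < v_8 and write every simplex with vertices in increasing order. Then dim K = 2 and the simplices of K are:

  0-simplices (9): [v_0], [v_1], [v_2], [v_3], [v_4], [v_5], [v_6], [v_7], [v_8]
  1-simplices (27): (27 of them)
  2-simplices (18): (18 of them)

giving chain groups C_0 ≅ Z^9, C_1 ≅ Z^27, C_2 ≅ Z^18.

The boundary map ∂_1: C_1 → C_0 sends each edge [p,q] (with p < q) to q − p. For instance
  ∂[v_6,v_7] = [v_7] − [v_6].
The resulting 9×27 matrix has rank 8, and its Smith normal form has invariant factors (1,1,1,1,1,1,1,1).

The boundary map ∂_2: C_2 → C_1 sends each 2-simplex [p,q,r] to [q,r] − [p,r] + [p,q]. For instance
  ∂[v_0,v_2,v_4] = [v_2,v_4] − [v_0,v_4] + [v_0,v_2],
  ∂[v_1,v_4,v_7] = [v_4,v_7] − [v_1,v_7] + [v_1,v_4].
As a 27×18 matrix over Z this has rank 18, with invariant factors (1,1,1,1,1,1,1,1,1,1,1,1,1,1,1,1,1,2).

From H_k ≅ ker(∂_k) / im(∂_{k+1}) we obtain:

  H_0: rank C_0 − rank ∂_1 = 9 − 8 = 1, and the invariant factors of ∂_1 are all 1, so H_0 = Z.
  H_1: rank ker ∂_1 − rank ∂_2 = (27 − 8) − 18 = 1, and ∂_2 has invariant factor 2 > 1, so H_1 = Z ⊕ Z/2Z.
  H_2: rank ker ∂_2 − rank ∂_3 = (18 − 18) − 0 = 0, and there is no ∂_3, so H_2 = 0.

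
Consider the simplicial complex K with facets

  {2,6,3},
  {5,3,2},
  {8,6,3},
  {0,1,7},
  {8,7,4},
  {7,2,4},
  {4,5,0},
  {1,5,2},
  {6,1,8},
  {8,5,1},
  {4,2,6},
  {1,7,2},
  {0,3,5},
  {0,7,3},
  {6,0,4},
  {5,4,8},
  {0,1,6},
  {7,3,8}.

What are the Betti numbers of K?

b_0 = 1, b_1 = 2, b_2 = 1.

Take the total order 0 < 1 < 2 < 3 < 4 < 5 < 6 < 7 < 8 on the vertex set. Then K (dimension 2) consists of the simplices:

  0-simplices (9): [0], [1], [2], [3], [4], [5], [6], [7], [8]
  1-simplices (27): (27 of them)
  2-simplices (18): [0,1,6], [0,1,7], [0,3,5], [0,3,7], [0,4,5], [0,4,6], [1,2,5], [1,2,7], [1,5,8], [1,6,8], [2,3,5], [2,3,6], [2,4,6], [2,4,7], [3,6,8], [3,7,8], [4,5,8], [4,7,8]

Hence C_0 ≅ Z^9, C_1 ≅ Z^27, C_2 ≅ Z^18.

The boundary map ∂_1: C_1 → C_0 is given by ∂[p,q] = [q] − [p]. For instance
  ∂[0,3] = [3] − [0].
As a 9×27 matrix over Z this has rank 8, with invariant factors (1,1,1,1,1,1,1,1).

The boundary map ∂_2: C_2 → C_1 sends each 2-simplex [p,q,r] to [q,r] − [p,r] + [p,q]. For instance
  ∂[1,6,8] = [6,8] − [1,8] + [1,6],
  ∂[1,2,7] = [2,7] − [1,7] + [1,2].
The resulting 27×18 matrix has rank 17, and its Smith normal form has invariant factors (1,1,1,1,1,1,1,1,1,1,1,1,1,1,1,1,1).

Computing H_k = (kernel of ∂_k) / (image of ∂_{k+1}):

  H_0: rank C_0 − rank ∂_1 = 9 − 8 = 1, and the invariant factors of ∂_1 are all 1, so H_0 ≅ Z.
  H_1: rank ker ∂_1 − rank ∂_2 = (27 − 8) − 17 = 2, and the invariant factors of ∂_2 are all 1, so H_1 ≅ Z^2.
  H_2: rank ker ∂_2 − rank ∂_3 = (18 − 17) − 0 = 1, and there is no ∂_3, so H_2 ≅ Z.

As a check, the Euler characteristic is 9 − 27 + 18 = 0, which agrees with 1 − 2 + 1 = 0.

Hence the Betti numbers are b_0 = 1, b_1 = 2, b_2 = 1.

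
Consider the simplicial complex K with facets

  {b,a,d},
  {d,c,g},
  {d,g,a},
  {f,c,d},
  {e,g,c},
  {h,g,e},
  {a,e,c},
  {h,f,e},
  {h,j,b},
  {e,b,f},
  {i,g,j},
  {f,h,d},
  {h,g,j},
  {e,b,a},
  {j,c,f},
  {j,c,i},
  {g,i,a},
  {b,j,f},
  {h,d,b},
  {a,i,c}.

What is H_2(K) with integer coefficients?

H_2 = 0.

We work with the vertex ordering a < b < c < d < e < f < g < h < i < j. The simplices of K, each written with vertices in increasing order, are:

  0-simplices (10): a, b, c, d, e, f, g, h, i, j
  1-simplices (30): ab, ac, ad, ae, ag, ai, bd, be, bf, bh, bj, cd, ce, cf, cg, ci, cj, df, dg, dh, ef, eg, eh, fh, fj, gh, gi, gj, hj, ij
  2-simplices (20): abd, abe, ace, aci, adg, agi, bdh, bef, bfj, bhj, cdf, cdg, ceg, cfj, cij, dfh, efh, egh, ghj, gij

so the chain groups are C_0 ≅ Z^10, C_1 ≅ Z^30, C_2 ≅ Z^20.

The boundary map ∂_1: C_1 → C_0 maps an edge to its endpoints' difference, ∂[p,q] = q − p.
The 10×30 boundary matrix has rank 9 and Smith normal form diag(1,1,1,1,1,1,1,1,1).

Boundary ∂_2: C_2 → C_1 maps a triangle to the signed sum of its edges. For instance
  ∂agi = gi − ai + ag,
  ∂cij = ij − cj + ci.
This gives a 30×20 integer matrix of rank 20; reducing to Smith normal form yields diagonal entries (1,1,1,1,1,1,1,1,1,1,1,1,1,1,1,1,1,1,1,2).

Now H_k = ker ∂_k / im ∂_{k+1}, so:

  H_2: rank ker ∂_2 − rank ∂_3 = (20 − 20) − 0 = 0, and there is no ∂_3, so H_2 ≅ 0.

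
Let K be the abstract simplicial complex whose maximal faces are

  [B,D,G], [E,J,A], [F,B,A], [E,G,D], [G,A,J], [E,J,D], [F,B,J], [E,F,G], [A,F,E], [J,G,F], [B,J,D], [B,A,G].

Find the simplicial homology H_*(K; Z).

H_0 ≅ Z,  H_1 ≅ Z/2,  H_2 = 0.

K has 7 vertices, 18 edges, 12 triangles.
rank ∂_0 = 0, rank ∂_1 = 6 ⇒ b_0 = 7 − 0 − 6 = 1; all invariant factors of ∂_1 are 1 so no torsion. So H_0 = Z.
rank ∂_1 = 6, rank ∂_2 = 12 ⇒ b_1 = 18 − 6 − 12 = 0; ∂_2 has invariant factor(s) [2] giving torsion. So H_1 = Z/2.
rank ∂_2 = 12, rank ∂_3 = 0 ⇒ b_2 = 12 − 12 − 0 = 0. So H_2 = 0.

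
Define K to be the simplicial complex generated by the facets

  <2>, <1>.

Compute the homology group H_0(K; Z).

Fix the vertex order 1 < 2 and write every simplex with vertices in increasing order. Then dim K = 0 and the simplices of K are:

  0-simplices (2): [1], [2]

so the chain groups are C_0 ≅ Z^2.

Now H_k = ker ∂_k / im ∂_{k+1}, so:

  H_0: rank C_0 − rank ∂_1 = 2 − 0 = 2, and there is no ∂_1, so H_0 ≅ Z^2.

(K is a triangulation of a set of 2 points.)

H_0 = Z^2.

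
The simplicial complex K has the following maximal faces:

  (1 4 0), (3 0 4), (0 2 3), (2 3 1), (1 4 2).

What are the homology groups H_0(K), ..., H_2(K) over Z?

Order the vertices as 0 < 1 < 2 < 3 < 4. Listing each simplex with vertices in this order, K has dimension 2 with simplices:

  0-simplices (5): [0], [1], [2], [3], [4]
  1-simplices (10): [0,1], [0,2], [0,3], [0,4], [1,2], [1,3], [1,4], [2,3], [2,4], [3,4]
  2-simplices (5): [0,1,4], [0,2,3], [0,3,4], [1,2,3], [1,2,4]

so the chain groups are C_0 ≅ Z^5, C_1 ≅ Z^10, C_2 ≅ Z^5.

Boundary ∂_1: C_1 → C_0 maps an edge to its endpoints' difference, ∂[p,q] = q − p.
The resulting 5×10 matrix has rank 4, and its Smith normal form has invariant factors (1,1,1,1).

∂_2: C_2 → C_1 sends each 2-simplex [p,q,r] to [q,r] − [p,r] + [p,q]. For instance
  ∂[1,2,3] = [2,3] − [1,3] + [1,2],
  ∂[0,3,4] = [3,4] − [0,4] + [0,3].
As a 10×5 matrix over Z this has rank 5, with invariant factors (1,1,1,1,1).

Now H_k = ker ∂_k / im ∂_{k+1}, so:

  H_0: rank C_0 − rank ∂_1 = 5 − 4 = 1, and the invariant factors of ∂_1 are all 1, so H_0 ≅ Z.
  H_1: rank ker ∂_1 − rank ∂_2 = (10 − 4) − 5 = 1, and the invariant factors of ∂_2 are all 1, so H_1 ≅ Z.
  H_2: rank ker ∂_2 − rank ∂_3 = (5 − 5) − 0 = 0, and there is no ∂_3, so H_2 ≅ 0.

As a check, the Euler characteristic is 5 − 10 + 5 = 0, which agrees with 1 − 1 + 0 = 0.

H_0 ≅ Z,  H_1 ≅ Z,  H_2 = 0.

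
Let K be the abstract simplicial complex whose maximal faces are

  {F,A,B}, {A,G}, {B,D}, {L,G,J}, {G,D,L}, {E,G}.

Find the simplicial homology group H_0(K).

H_0 = Z.

We work with the vertex ordering A < B < D < E < F < G < J < L. The simplices of K, each written with vertices in increasing order, are:

  0-simplices (8): A, B, D, E, F, G, J, L
  1-simplices (11): AB, AF, AG, BD, BF, DG, DL, EG, GJ, GL, JL
  2-simplices (3): ABF, DGL, GJL

Hence C_0 ≅ Z^8, C_1 ≅ Z^11, C_2 ≅ Z^3.

The boundary map ∂_1: C_1 → C_0 maps an edge to its endpoints' difference, ∂[p,q] = q − p. For instance
  ∂DL = L − D.
As a 8×11 matrix over Z this has rank 7, with invariant factors (1,1,1,1,1,1,1).

∂_2: C_2 → C_1 sends each 2-simplex [p,q,r] to [q,r] − [p,r] + [p,q]. For instance
  ∂DGL = GL − DL + DG,
  ∂ABF = BF − AF + AB.
As a 11×3 matrix over Z this has rank 3, with invariant factors (1,1,1).

From H_k ≅ ker(∂_k) / im(∂_{k+1}) we obtain:

  H_0: rank C_0 − rank ∂_1 = 8 − 7 = 1, and the invariant factors of ∂_1 are all 1, so H_0 ≅ Z.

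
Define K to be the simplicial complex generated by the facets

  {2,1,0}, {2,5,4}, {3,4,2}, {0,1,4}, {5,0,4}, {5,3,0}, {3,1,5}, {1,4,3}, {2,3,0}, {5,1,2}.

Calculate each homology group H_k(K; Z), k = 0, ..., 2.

H_0 = Z,  H_1 = Z/2,  H_2 = 0.

Take the total order 0 < 1 < 2 < 3 < 4 < 5 on the vertex set. Then K (dimension 2) consists of the simplices:

  0-simplices (6): [0], [1], [2], [3], [4], [5]
  1-simplices (15): [0,1], [0,2], [0,3], [0,4], [0,5], [1,2], [1,3], [1,4], [1,5], [2,3], [2,4], [2,5], [3,4], [3,5], [4,5]
  2-simplices (10): [0,1,2], [0,1,4], [0,2,3], [0,3,5], [0,4,5], [1,2,5], [1,3,4], [1,3,5], [2,3,4], [2,4,5]

Hence C_0 ≅ Z^6, C_1 ≅ Z^15, C_2 ≅ Z^10.

Boundary ∂_1: C_1 → C_0 maps an edge to its endpoints' difference, ∂[p,q] = q − p. For instance
  ∂[0,4] = [4] − [0].
As a 6×15 matrix over Z this has rank 5, with invariant factors (1,1,1,1,1).

Boundary ∂_2: C_2 → C_1 sends each 2-simplex [p,q,r] to [q,r] − [p,r] + [p,q]. For instance
  ∂[1,2,5] = [2,5] − [1,5] + [1,2],
  ∂[1,3,4] = [3,4] − [1,4] + [1,3].
This gives a 15×10 integer matrix of rank 10; reducing to Smith normal form yields diagonal entries (1,1,1,1,1,1,1,1,1,2).

Now H_k = ker ∂_k / im ∂_{k+1}, so:

  H_0: rank C_0 − rank ∂_1 = 6 − 5 = 1, and the invariant factors of ∂_1 are all 1, so H_0 = Z.
  H_1: rank ker ∂_1 − rank ∂_2 = (15 − 5) − 10 = 0, and ∂_2 has invariant factor 2 > 1, so H_1 = Z/2.
  H_2: rank ker ∂_2 − rank ∂_3 = (10 − 10) − 0 = 0, and there is no ∂_3, so H_2 = 0.

(K is a triangulation of the real projective plane RP^2.)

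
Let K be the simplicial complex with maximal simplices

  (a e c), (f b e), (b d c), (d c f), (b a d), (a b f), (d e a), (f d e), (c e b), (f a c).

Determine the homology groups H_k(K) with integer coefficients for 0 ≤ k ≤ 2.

H_0 ≅ Z,  H_1 ≅ Z/2,  H_2 = 0.

Take the total order a < b < c < d < e < f on the vertex set. Then K (dimension 2) consists of the simplices:

  0-simplices (6): a, b, c, d, e, f
  1-simplices (15): ab, ac, ad, ae, af, bc, bd, be, bf, cd, ce, cf, de, df, ef
  2-simplices (10): abd, abf, ace, acf, ade, bcd, bce, bef, cdf, def

Hence C_0 ≅ Z^6, C_1 ≅ Z^15, C_2 ≅ Z^10.

∂_1: C_1 → C_0 maps an edge to its endpoints' difference, ∂[p,q] = q − p.
As a 6×15 matrix over Z this has rank 5, with invariant factors (1,1,1,1,1).

The boundary map ∂_2: C_2 → C_1 sends each 2-simplex [p,q,r] to [q,r] − [p,r] + [p,q]. For instance
  ∂ace = ce − ae + ac,
  ∂cdf = df − cf + cd.
As a 15×10 matrix over Z this has rank 10, with invariant factors (1,1,1,1,1,1,1,1,1,2).

Reading off H_k = ker ∂_k / im ∂_{k+1}:

  H_0: rank C_0 − rank ∂_1 = 6 − 5 = 1, and the invariant factors of ∂_1 are all 1, so H_0 ≅ Z.
  H_1: rank ker ∂_1 − rank ∂_2 = (15 − 5) − 10 = 0, and ∂_2 has invariant factor 2 > 1, so H_1 ≅ Z/2.
  H_2: rank ker ∂_2 − rank ∂_3 = (10 − 10) − 0 = 0, and there is no ∂_3, so H_2 ≅ 0.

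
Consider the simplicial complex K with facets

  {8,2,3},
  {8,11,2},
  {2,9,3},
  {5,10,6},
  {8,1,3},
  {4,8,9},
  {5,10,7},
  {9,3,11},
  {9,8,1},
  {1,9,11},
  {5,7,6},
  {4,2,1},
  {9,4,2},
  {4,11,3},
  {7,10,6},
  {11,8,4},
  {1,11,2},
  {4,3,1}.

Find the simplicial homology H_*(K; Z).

K has 11 vertices, 27 edges, 18 triangles.
rank ∂_0 = 0, rank ∂_1 = 9 ⇒ b_0 = 11 − 0 − 9 = 2; all invariant factors of ∂_1 are 1 so no torsion. So H_0 ≅ Z^2.
rank ∂_1 = 9, rank ∂_2 = 16 ⇒ b_1 = 27 − 9 − 16 = 2; all invariant factors of ∂_2 are 1 so no torsion. So H_1 ≅ Z^2.
rank ∂_2 = 16, rank ∂_3 = 0 ⇒ b_2 = 18 − 16 − 0 = 2. So H_2 ≅ Z^2.

H_0 ≅ Z^2,  H_1 ≅ Z^2,  H_2 ≅ Z^2.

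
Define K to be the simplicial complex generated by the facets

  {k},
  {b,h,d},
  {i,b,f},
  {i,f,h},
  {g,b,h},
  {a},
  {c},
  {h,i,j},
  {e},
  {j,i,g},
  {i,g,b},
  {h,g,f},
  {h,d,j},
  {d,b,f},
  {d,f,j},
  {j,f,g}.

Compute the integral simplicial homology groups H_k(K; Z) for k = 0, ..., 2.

H_0 ≅ Z^5,  H_1 ≅ Z_2,  H_2 = 0.

Take the total order a < b < c < d < e < f < g < h < i < j < k on the vertex set. Then K (dimension 2) consists of the simplices:

  0-simplices (11): a, b, c, d, e, f, g, h, i, j, k
  1-simplices (18): bd, bf, bg, bh, bi, df, dh, dj, fg, fh, fi, fj, gh, gi, gj, hi, hj, ij
  2-simplices (12): bdf, bdh, bfi, bgh, bgi, dfj, dhj, fgh, fgj, fhi, gij, hij

so the chain groups are C_0 ≅ Z^11, C_1 ≅ Z^18, C_2 ≅ Z^12.

Boundary ∂_1: C_1 → C_0 maps an edge to its endpoints' difference, ∂[p,q] = q − p. For instance
  ∂gi = i − g.
As a 11×18 matrix over Z this has rank 6, with invariant factors (1,1,1,1,1,1).

The boundary map ∂_2: C_2 → C_1 acts by ∂[p,q,r] = [q,r] − [p,r] + [p,q]. For instance
  ∂hij = ij − hj + hi,
  ∂bfi = fi − bi + bf.
As a 18×12 matrix over Z this has rank 12, with invariant factors (1,1,1,1,1,1,1,1,1,1,1,2).

Now H_k = ker ∂_k / im ∂_{k+1}, so:

  H_0: rank C_0 − rank ∂_1 = 11 − 6 = 5, and the invariant factors of ∂_1 are all 1, so H_0 ≅ Z^5.
  H_1: rank ker ∂_1 − rank ∂_2 = (18 − 6) − 12 = 0, and ∂_2 has invariant factor 2 > 1, so H_1 ≅ Z_2.
  H_2: rank ker ∂_2 − rank ∂_3 = (12 − 12) − 0 = 0, and there is no ∂_3, so H_2 ≅ 0.

(K is a triangulation of the disjoint union of a set of 4 points and the real projective plane RP^2.)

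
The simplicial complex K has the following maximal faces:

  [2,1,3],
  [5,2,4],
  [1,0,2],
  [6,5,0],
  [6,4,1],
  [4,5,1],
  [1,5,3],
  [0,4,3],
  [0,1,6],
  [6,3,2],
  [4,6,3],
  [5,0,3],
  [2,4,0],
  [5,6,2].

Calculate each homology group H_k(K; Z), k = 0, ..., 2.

Order the vertices as 0 < 1 < 2 < 3 < 4 < 5 < 6. Listing each simplex with vertices in this order, K has dimension 2 with simplices:

  0-simplices (7): [0], [1], [2], [3], [4], [5], [6]
  1-simplices (21): [0,1], [0,2], [0,3], [0,4], [0,5], [0,6], [1,2], [1,3], [1,4], [1,5], [1,6], [2,3], [2,4], [2,5], [2,6], [3,4], [3,5], [3,6], [4,5], [4,6], [5,6]
  2-simplices (14): [0,1,2], [0,1,6], [0,2,4], [0,3,4], [0,3,5], [0,5,6], [1,2,3], [1,3,5], [1,4,5], [1,4,6], [2,3,6], [2,4,5], [2,5,6], [3,4,6]

giving chain groups C_0 ≅ Z^7, C_1 ≅ Z^21, C_2 ≅ Z^14.

Boundary ∂_1: C_1 → C_0 is given by ∂[p,q] = [q] − [p].
This gives a 7×21 integer matrix of rank 6; reducing to Smith normal form yields diagonal entries (1,1,1,1,1,1).

Boundary ∂_2: C_2 → C_1 maps a triangle to the signed sum of its edges. For instance
  ∂[0,1,2] = [1,2] − [0,2] + [0,1],
  ∂[2,5,6] = [5,6] − [2,6] + [2,5].
The 21×14 boundary matrix has rank 13 and Smith normal form diag(1,1,1,1,1,1,1,1,1,1,1,1,1).

Reading off H_k = ker ∂_k / im ∂_{k+1}:

  H_0: rank C_0 − rank ∂_1 = 7 − 6 = 1, and the invariant factors of ∂_1 are all 1, so H_0 ≅ Z.
  H_1: rank ker ∂_1 − rank ∂_2 = (21 − 6) − 13 = 2, and the invariant factors of ∂_2 are all 1, so H_1 ≅ Z^2.
  H_2: rank ker ∂_2 − rank ∂_3 = (14 − 13) − 0 = 1, and there is no ∂_3, so H_2 ≅ Z.

H_0 = Z,  H_1 = Z^2,  H_2 = Z.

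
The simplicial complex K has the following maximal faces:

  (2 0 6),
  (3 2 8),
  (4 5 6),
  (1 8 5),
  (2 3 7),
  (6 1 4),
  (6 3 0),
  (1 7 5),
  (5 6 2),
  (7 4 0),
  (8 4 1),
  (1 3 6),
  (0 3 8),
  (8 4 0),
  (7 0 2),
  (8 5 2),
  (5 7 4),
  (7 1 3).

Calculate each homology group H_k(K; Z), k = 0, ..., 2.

H_0 = Z,  H_1 = Z ⊕ Z_2,  H_2 = 0.

We work with the vertex ordering 0 < 1 < 2 < 3 < 4 < 5 < 6 < 7 < 8. The simplices of K, each written with vertices in increasing order, are:

  0-simplices (9): [0], [1], [2], [3], [4], [5], [6], [7], [8]
  1-simplices (27): (27 of them)
  2-simplices (18): [0,2,6], [0,2,7], [0,3,6], [0,3,8], [0,4,7], [0,4,8], [1,3,6], [1,3,7], [1,4,6], [1,4,8], [1,5,7], [1,5,8], [2,3,7], [2,3,8], [2,5,6], [2,5,8], [4,5,6], [4,5,7]

so the chain groups are C_0 ≅ Z^9, C_1 ≅ Z^27, C_2 ≅ Z^18.

The boundary map ∂_1: C_1 → C_0 maps an edge to its endpoints' difference, ∂[p,q] = q − p.
The 9×27 boundary matrix has rank 8 and Smith normal form diag(1,1,1,1,1,1,1,1).

Boundary ∂_2: C_2 → C_1 maps a triangle to the signed sum of its edges. For instance
  ∂[2,3,8] = [3,8] − [2,8] + [2,3],
  ∂[0,4,8] = [4,8] − [0,8] + [0,4].
As a 27×18 matrix over Z this has rank 18, with invariant factors (1,1,1,1,1,1,1,1,1,1,1,1,1,1,1,1,1,2).

Now H_k = ker ∂_k / im ∂_{k+1}, so:

  H_0: rank C_0 − rank ∂_1 = 9 − 8 = 1, and the invariant factors of ∂_1 are all 1, so H_0 ≅ Z.
  H_1: rank ker ∂_1 − rank ∂_2 = (27 − 8) − 18 = 1, and ∂_2 has invariant factor 2 > 1, so H_1 ≅ Z ⊕ Z_2.
  H_2: rank ker ∂_2 − rank ∂_3 = (18 − 18) − 0 = 0, and there is no ∂_3, so H_2 ≅ 0.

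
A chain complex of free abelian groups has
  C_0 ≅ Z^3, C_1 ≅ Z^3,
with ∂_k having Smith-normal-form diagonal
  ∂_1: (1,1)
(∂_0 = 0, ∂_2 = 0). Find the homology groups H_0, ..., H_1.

H_0: b_0 = 3 − 0 − 2 = 1; torsion from ∂_1 factors > 1: none. So H_0 ≅ Z.
H_1: b_1 = 3 − 2 − 0 = 1; torsion from ∂_2 factors > 1: none. So H_1 ≅ Z.

H_0 ≅ Z,  H_1 ≅ Z.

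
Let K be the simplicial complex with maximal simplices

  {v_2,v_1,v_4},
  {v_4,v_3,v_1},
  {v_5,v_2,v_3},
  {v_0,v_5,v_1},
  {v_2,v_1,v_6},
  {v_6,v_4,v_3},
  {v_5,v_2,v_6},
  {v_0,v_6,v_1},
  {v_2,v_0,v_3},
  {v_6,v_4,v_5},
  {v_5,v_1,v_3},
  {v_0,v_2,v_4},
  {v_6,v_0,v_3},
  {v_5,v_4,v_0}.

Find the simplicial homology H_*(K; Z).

H_0 = Z,  H_1 = Z^2,  H_2 = Z.

K has 7 vertices, 21 edges, 14 triangles.
rank ∂_0 = 0, rank ∂_1 = 6 ⇒ b_0 = 7 − 0 − 6 = 1; all invariant factors of ∂_1 are 1 so no torsion. So H_0 = Z.
rank ∂_1 = 6, rank ∂_2 = 13 ⇒ b_1 = 21 − 6 − 13 = 2; all invariant factors of ∂_2 are 1 so no torsion. So H_1 = Z^2.
rank ∂_2 = 13, rank ∂_3 = 0 ⇒ b_2 = 14 − 13 − 0 = 1. So H_2 = Z.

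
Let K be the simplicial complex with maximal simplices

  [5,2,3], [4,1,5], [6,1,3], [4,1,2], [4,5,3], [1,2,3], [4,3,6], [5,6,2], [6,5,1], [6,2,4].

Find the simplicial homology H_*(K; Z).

K has 6 vertices, 15 edges, 10 triangles.
rank ∂_0 = 0, rank ∂_1 = 5 ⇒ b_0 = 6 − 0 − 5 = 1; all invariant factors of ∂_1 are 1 so no torsion. So H_0 ≅ Z.
rank ∂_1 = 5, rank ∂_2 = 10 ⇒ b_1 = 15 − 5 − 10 = 0; ∂_2 has invariant factor(s) [2] giving torsion. So H_1 ≅ Z/2.
rank ∂_2 = 10, rank ∂_3 = 0 ⇒ b_2 = 10 − 10 − 0 = 0. So H_2 ≅ 0.

H_0 ≅ Z,  H_1 ≅ Z/2,  H_2 = 0.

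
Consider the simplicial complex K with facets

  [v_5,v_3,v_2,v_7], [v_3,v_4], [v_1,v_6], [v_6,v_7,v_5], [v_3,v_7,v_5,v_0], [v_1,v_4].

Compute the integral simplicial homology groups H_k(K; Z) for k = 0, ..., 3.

H_0 ≅ Z,  H_1 ≅ Z,  H_2 = 0,  H_3 = 0.

We work with the vertex ordering v_0 < v_1 < v_2 < v_3 < v_4 < v_5 < v_6 < v_7. The simplices of K, each written with vertices in increasing order, are:

  0-simplices (8): [v_0], [v_1], [v_2], [v_3], [v_4], [v_5], [v_6], [v_7]
  1-simplices (14): [v_0,v_3], [v_0,v_5], [v_0,v_7], [v_1,v_4], [v_1,v_6], [v_2,v_3], [v_2,v_5], [v_2,v_7], [v_3,v_4], [v_3,v_5], [v_3,v_7], [v_5,v_6], [v_5,v_7], [v_6,v_7]
  2-simplices (8): [v_0,v_3,v_5], [v_0,v_3,v_7], [v_0,v_5,v_7], [v_2,v_3,v_5], [v_2,v_3,v_7], [v_2,v_5,v_7], [v_3,v_5,v_7], [v_5,v_6,v_7]
  3-simplices (2): [v_0,v_3,v_5,v_7], [v_2,v_3,v_5,v_7]

Hence C_0 ≅ Z^8, C_1 ≅ Z^14, C_2 ≅ Z^8, C_3 ≅ Z^2.

Boundary ∂_1: C_1 → C_0 is given by ∂[p,q] = [q] − [p].
This gives a 8×14 integer matrix of rank 7; reducing to Smith normal form yields diagonal entries (1,1,1,1,1,1,1).

∂_2: C_2 → C_1 sends each 2-simplex [p,q,r] to [q,r] − [p,r] + [p,q]. For instance
  ∂[v_5,v_6,v_7] = [v_6,v_7] − [v_5,v_7] + [v_5,v_6],
  ∂[v_2,v_3,v_5] = [v_3,v_5] − [v_2,v_5] + [v_2,v_3].
The resulting 14×8 matrix has rank 6, and its Smith normal form has invariant factors (1,1,1,1,1,1).

The boundary map ∂_3: C_3 → C_2 sends each 3-simplex σ to the alternating sum Σ_i (−1)^i (σ with its i-th vertex removed). For instance
  ∂[v_0,v_3,v_5,v_7] = [v_3,v_5,v_7] − [v_0,v_5,v_7] + [v_0,v_3,v_7] − [v_0,v_3,v_5],
  ∂[v_2,v_3,v_5,v_7] = [v_3,v_5,v_7] − [v_2,v_5,v_7] + [v_2,v_3,v_7] − [v_2,v_3,v_5].
This gives a 8×2 integer matrix of rank 2; reducing to Smith normal form yields diagonal entries (1,1).

Now H_k = ker ∂_k / im ∂_{k+1}, so:

  H_0: rank C_0 − rank ∂_1 = 8 − 7 = 1, and the invariant factors of ∂_1 are all 1, so H_0 ≅ Z.
  H_1: rank ker ∂_1 − rank ∂_2 = (14 − 7) − 6 = 1, and the invariant factors of ∂_2 are all 1, so H_1 ≅ Z.
  H_2: rank ker ∂_2 − rank ∂_3 = (8 − 6) − 2 = 0, and the invariant factors of ∂_3 are all 1, so H_2 ≅ 0.
  H_3: rank ker ∂_3 − rank ∂_4 = (2 − 2) − 0 = 0, and there is no ∂_4, so H_3 ≅ 0.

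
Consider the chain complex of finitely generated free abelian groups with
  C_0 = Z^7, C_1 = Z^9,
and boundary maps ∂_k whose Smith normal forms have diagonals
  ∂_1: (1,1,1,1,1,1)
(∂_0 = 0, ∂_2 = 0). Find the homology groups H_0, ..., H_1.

H_0 = Z,  H_1 = Z^3.

H_0: b_0 = 7 − 0 − 6 = 1; torsion from ∂_1 factors > 1: none. So H_0 = Z.
H_1: b_1 = 9 − 6 − 0 = 3; torsion from ∂_2 factors > 1: none. So H_1 = Z^3.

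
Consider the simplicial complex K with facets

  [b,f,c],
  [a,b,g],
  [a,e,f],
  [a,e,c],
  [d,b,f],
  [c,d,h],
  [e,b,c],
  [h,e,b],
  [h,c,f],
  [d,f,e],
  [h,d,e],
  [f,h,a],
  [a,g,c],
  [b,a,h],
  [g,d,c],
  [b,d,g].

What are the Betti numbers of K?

Order the vertices as a < b < c < d < e < f < g < h. Listing each simplex with vertices in this order, K has dimension 2 with simplices:

  0-simplices (8): a, b, c, d, e, f, g, h
  1-simplices (24): ab, ac, ae, af, ag, ah, bc, bd, be, bf, bg, bh, cd, ce, cf, cg, ch, de, df, dg, dh, ef, eh, fh
  2-simplices (16): abg, abh, ace, acg, aef, afh, bce, bcf, bdf, bdg, beh, cdg, cdh, cfh, def, deh

giving chain groups C_0 ≅ Z^8, C_1 ≅ Z^24, C_2 ≅ Z^16.

∂_1: C_1 → C_0 maps an edge to its endpoints' difference, ∂[p,q] = q − p.
This gives a 8×24 integer matrix of rank 7; reducing to Smith normal form yields diagonal entries (1,1,1,1,1,1,1).

The boundary map ∂_2: C_2 → C_1 sends each 2-simplex [p,q,r] to [q,r] − [p,r] + [p,q]. For instance
  ∂cdg = dg − cg + cd,
  ∂acg = cg − ag + ac.
As a 24×16 matrix over Z this has rank 15, with invariant factors (1,1,1,1,1,1,1,1,1,1,1,1,1,1,1).

Reading off H_k = ker ∂_k / im ∂_{k+1}:

  H_0: rank C_0 − rank ∂_1 = 8 − 7 = 1, and the invariant factors of ∂_1 are all 1, so H_0 = Z.
  H_1: rank ker ∂_1 − rank ∂_2 = (24 − 7) − 15 = 2, and the invariant factors of ∂_2 are all 1, so H_1 = Z^2.
  H_2: rank ker ∂_2 − rank ∂_3 = (16 − 15) − 0 = 1, and there is no ∂_3, so H_2 = Z.

Hence the Betti numbers are b_0 = 1, b_1 = 2, b_2 = 1.

b_0 = 1, b_1 = 2, b_2 = 1.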